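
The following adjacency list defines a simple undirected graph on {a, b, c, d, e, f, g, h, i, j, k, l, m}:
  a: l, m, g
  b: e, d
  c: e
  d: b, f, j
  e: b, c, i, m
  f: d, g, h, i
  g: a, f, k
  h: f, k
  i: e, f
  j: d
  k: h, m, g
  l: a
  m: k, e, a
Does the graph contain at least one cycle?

Yes

The graph has 13 vertices, 16 edges, and 1 connected component.
One cycle is k-m-e-b-d-f-h-k.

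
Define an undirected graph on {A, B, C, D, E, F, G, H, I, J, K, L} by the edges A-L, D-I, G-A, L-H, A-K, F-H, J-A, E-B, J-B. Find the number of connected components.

3

Component: {C}
Component: {D, I}
Component: {A, B, E, F, G, H, J, K, L}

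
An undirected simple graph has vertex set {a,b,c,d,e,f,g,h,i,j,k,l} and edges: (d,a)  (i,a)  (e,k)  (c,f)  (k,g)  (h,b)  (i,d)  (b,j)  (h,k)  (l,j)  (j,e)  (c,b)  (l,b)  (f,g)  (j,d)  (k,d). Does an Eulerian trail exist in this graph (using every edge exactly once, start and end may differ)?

Yes

Degrees: a:2, b:4, c:2, d:4, e:2, f:2, g:2, h:2, i:2, j:4, k:4, l:2
Odd-degree vertices: none (0 total).
The non-isolated vertices are connected and exactly 0 have odd degree, so an Eulerian trail exists.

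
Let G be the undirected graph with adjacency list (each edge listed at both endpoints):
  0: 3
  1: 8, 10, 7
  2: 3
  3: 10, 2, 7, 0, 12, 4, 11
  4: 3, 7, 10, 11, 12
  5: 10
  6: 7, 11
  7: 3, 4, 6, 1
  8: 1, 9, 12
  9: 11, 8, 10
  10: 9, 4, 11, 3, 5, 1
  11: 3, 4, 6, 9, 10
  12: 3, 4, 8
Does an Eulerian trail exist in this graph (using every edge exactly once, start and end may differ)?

Degrees: 0:1, 1:3, 2:1, 3:7, 4:5, 5:1, 6:2, 7:4, 8:3, 9:3, 10:6, 11:5, 12:3
Odd-degree vertices: 0, 1, 2, 3, 4, 5, 8, 9, 11, 12 (10 total).
With 10 odd-degree vertices (more than two), no single trail can use every edge.

No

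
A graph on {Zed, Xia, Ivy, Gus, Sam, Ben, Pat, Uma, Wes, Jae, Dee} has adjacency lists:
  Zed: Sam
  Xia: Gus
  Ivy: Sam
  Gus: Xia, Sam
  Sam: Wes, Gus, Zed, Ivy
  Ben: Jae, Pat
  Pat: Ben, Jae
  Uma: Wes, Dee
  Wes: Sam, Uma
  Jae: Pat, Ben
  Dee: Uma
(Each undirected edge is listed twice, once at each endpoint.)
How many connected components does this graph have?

2

Component: {Ben, Pat, Jae}
Component: {Zed, Xia, Ivy, Gus, Sam, Uma, Wes, Dee}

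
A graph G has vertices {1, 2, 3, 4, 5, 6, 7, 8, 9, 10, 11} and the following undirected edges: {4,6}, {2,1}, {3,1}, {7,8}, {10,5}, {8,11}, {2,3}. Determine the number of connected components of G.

Component: {9}
Component: {4, 6}
Component: {5, 10}
Component: {1, 2, 3}
Component: {7, 8, 11}

5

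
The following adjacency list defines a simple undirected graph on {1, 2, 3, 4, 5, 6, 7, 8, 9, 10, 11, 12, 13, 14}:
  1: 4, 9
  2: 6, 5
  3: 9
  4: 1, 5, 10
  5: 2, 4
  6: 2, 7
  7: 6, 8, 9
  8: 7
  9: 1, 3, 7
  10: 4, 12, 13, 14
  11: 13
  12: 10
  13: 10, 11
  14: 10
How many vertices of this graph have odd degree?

8

Degrees: 1:2, 2:2, 3:1, 4:3, 5:2, 6:2, 7:3, 8:1, 9:3, 10:4, 11:1, 12:1, 13:2, 14:1
Odd-degree vertices: 3, 4, 7, 8, 9, 11, 12, 14.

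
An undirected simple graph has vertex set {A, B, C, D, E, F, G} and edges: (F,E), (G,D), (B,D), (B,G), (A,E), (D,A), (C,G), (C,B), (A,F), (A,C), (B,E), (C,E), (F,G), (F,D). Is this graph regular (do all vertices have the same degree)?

Yes

Degrees: A:4, B:4, C:4, D:4, E:4, F:4, G:4
All degrees equal 4; the graph is regular.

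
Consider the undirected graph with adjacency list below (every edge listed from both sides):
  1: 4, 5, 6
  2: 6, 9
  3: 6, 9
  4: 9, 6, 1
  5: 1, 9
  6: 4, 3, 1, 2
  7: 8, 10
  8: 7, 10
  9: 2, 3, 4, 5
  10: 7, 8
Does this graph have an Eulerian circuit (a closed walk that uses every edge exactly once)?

No

Degrees: 1:3, 2:2, 3:2, 4:3, 5:2, 6:4, 7:2, 8:2, 9:4, 10:2
1, 4 have odd degree; an Eulerian circuit needs every degree to be even, so none exists.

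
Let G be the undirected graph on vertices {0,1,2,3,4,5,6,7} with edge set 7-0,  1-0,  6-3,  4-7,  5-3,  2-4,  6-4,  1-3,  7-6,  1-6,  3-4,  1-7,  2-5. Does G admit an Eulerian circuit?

Degrees: 0:2, 1:4, 2:2, 3:4, 4:4, 5:2, 6:4, 7:4
Every vertex has even degree and the edges form a single connected piece, so an Eulerian circuit exists.

Yes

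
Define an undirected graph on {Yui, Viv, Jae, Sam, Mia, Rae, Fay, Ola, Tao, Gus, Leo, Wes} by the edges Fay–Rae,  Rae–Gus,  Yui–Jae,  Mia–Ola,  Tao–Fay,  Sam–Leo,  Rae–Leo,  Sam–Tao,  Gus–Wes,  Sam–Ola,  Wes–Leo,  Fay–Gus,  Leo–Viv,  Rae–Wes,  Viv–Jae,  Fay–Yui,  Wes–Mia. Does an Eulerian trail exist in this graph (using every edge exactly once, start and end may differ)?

Yes

Degrees: Yui:2, Viv:2, Jae:2, Sam:3, Mia:2, Rae:4, Fay:4, Ola:2, Tao:2, Gus:3, Leo:4, Wes:4
Odd-degree vertices: Sam, Gus (2 total).
The non-isolated vertices are connected and exactly 2 have odd degree, so an Eulerian trail exists (from Sam to Gus).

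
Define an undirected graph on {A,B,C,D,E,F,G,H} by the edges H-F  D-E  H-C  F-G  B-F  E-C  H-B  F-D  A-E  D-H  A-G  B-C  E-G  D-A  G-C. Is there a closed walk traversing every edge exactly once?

Degrees: A:3, B:3, C:4, D:4, E:4, F:4, G:4, H:4
Vertices with odd degree: A, B. An Eulerian circuit requires all degrees even.

No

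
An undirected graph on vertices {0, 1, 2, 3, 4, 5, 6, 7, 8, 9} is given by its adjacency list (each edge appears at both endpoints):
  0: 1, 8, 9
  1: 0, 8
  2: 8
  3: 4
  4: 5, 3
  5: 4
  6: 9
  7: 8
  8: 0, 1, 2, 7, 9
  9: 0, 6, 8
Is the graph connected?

No

Component: {3, 4, 5}
Component: {0, 1, 2, 6, 7, 8, 9}
No edge joins these 2 groups, so the graph is disconnected.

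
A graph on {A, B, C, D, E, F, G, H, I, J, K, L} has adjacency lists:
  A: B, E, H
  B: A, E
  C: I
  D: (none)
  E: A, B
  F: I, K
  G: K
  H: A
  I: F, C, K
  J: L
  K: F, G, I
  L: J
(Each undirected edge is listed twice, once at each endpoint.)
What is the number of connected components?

4

Component: {D}
Component: {J, L}
Component: {A, B, E, H}
Component: {C, F, G, I, K}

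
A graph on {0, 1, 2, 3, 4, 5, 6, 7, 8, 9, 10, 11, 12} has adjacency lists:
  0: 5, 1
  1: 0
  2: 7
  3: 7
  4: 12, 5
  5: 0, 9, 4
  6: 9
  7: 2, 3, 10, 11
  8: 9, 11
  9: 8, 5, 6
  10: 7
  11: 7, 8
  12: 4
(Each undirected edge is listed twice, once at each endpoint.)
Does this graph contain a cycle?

No

The graph has 13 vertices, 12 edges, and 1 connected component.
A forest on 13 vertices with 1 component has exactly 12 edges, which matches — so no cycle.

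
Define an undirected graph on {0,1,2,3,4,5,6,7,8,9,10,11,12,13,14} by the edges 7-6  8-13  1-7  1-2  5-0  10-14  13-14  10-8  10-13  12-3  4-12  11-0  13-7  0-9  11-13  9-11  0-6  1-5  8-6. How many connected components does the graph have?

2

Component: {3, 4, 12}
Component: {0, 1, 2, 5, 6, 7, 8, 9, 10, 11, 13, 14}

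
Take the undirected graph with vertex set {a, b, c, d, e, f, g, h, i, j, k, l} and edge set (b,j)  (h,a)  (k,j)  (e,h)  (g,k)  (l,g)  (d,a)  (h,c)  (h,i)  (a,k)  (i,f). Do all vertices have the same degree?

Degrees: a:3, b:1, c:1, d:1, e:1, f:1, g:2, h:4, i:2, j:2, k:3, l:1
Vertex b has degree 1 while h has degree 4, so the graph is not regular.

No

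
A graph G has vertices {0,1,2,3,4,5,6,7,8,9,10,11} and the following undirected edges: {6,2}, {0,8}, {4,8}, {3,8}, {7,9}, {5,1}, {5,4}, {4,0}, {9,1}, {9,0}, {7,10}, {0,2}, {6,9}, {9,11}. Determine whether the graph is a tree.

No

The graph has 12 vertices and 14 edges.
A tree on 12 vertices has exactly 11 edges; this graph has 14, so it contains a cycle and is not a tree.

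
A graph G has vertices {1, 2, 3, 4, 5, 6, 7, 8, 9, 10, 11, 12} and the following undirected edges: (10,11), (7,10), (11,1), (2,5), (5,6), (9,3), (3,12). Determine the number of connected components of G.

5

Component: {4}
Component: {8}
Component: {2, 5, 6}
Component: {3, 9, 12}
Component: {1, 7, 10, 11}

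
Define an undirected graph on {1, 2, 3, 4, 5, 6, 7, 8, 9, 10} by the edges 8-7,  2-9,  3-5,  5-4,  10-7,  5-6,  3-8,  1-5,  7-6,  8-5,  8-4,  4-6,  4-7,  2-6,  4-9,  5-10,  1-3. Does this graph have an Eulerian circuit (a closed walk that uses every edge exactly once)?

No

Degrees: 1:2, 2:2, 3:3, 4:5, 5:6, 6:4, 7:4, 8:4, 9:2, 10:2
Vertices with odd degree: 3, 4. An Eulerian circuit requires all degrees even.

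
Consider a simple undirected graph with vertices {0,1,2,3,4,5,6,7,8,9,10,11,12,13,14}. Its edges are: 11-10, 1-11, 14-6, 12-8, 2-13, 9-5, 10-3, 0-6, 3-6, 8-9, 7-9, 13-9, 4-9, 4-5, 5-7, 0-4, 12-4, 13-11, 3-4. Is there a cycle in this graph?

The graph has 15 vertices, 19 edges, and 1 connected component.
One cycle is 4-9-13-11-10-3-4.

Yes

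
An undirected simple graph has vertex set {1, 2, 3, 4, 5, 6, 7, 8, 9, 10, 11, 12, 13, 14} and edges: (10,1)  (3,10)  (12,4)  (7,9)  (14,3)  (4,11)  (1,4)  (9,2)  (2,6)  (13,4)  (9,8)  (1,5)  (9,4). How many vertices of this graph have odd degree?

Degrees: 1:3, 2:2, 3:2, 4:5, 5:1, 6:1, 7:1, 8:1, 9:4, 10:2, 11:1, 12:1, 13:1, 14:1
Odd-degree vertices: 1, 4, 5, 6, 7, 8, 11, 12, 13, 14.

10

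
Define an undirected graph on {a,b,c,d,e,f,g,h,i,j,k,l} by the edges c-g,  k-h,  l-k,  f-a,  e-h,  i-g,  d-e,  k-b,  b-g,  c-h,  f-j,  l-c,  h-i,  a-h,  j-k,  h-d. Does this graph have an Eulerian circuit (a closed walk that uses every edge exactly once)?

Degrees: a:2, b:2, c:3, d:2, e:2, f:2, g:3, h:6, i:2, j:2, k:4, l:2
Vertices with odd degree: c, g. An Eulerian circuit requires all degrees even.

No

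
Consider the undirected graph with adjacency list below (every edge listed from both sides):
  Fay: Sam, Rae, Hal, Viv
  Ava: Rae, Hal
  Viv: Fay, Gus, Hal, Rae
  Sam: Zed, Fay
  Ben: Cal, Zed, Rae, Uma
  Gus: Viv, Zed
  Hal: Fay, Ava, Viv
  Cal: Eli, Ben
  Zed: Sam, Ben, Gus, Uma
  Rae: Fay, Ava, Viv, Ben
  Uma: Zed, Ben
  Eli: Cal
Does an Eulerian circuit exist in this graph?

No

Degrees: Fay:4, Ava:2, Viv:4, Sam:2, Ben:4, Gus:2, Hal:3, Cal:2, Zed:4, Rae:4, Uma:2, Eli:1
Hal, Eli have odd degree; an Eulerian circuit needs every degree to be even, so none exists.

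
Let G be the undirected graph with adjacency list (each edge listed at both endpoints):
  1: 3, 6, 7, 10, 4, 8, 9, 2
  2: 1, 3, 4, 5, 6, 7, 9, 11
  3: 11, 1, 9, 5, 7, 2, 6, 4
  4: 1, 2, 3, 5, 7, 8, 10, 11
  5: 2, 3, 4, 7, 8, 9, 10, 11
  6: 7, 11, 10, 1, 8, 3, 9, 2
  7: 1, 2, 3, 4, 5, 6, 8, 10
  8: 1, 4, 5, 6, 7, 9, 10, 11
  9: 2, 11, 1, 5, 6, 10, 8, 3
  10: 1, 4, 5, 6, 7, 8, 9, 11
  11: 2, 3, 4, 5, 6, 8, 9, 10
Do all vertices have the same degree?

Yes

Degrees: 1:8, 2:8, 3:8, 4:8, 5:8, 6:8, 7:8, 8:8, 9:8, 10:8, 11:8
All degrees equal 8; the graph is regular.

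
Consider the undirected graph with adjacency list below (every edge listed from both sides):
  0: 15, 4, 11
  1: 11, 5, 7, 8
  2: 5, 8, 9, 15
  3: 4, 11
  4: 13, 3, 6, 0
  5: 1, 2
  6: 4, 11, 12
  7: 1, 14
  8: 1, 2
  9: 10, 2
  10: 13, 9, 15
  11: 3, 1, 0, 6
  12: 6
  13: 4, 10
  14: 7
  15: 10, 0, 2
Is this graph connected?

A breadth-first search from 0 visits 0, 11, 15, 4, 1, 6, 3, 10, 2, 13, 8, 7, 5, 12, 9, 14 — all 16 vertices — so the graph is connected.

Yes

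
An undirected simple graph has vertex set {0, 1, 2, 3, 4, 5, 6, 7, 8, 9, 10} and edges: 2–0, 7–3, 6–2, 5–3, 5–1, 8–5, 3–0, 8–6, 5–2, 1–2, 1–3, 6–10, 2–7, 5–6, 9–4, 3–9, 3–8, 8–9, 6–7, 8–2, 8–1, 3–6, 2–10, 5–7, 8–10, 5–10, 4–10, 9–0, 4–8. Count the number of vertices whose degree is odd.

6

Degrees: 0:3, 1:4, 2:7, 3:7, 4:3, 5:7, 6:6, 7:4, 8:8, 9:4, 10:5
Odd-degree vertices: 0, 2, 3, 4, 5, 10.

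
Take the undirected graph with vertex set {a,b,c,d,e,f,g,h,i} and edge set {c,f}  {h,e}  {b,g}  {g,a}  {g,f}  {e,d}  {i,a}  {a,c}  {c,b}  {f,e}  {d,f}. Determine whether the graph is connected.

Yes

Starting from a and exploring outward reaches every vertex (a, g, c, i, f, b, e, d, h); the graph is connected.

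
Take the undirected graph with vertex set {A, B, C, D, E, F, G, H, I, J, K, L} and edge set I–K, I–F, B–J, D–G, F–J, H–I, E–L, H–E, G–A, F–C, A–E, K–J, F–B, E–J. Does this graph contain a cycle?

Yes

The graph has 12 vertices, 14 edges, and 1 connected component.
One cycle is E-J-F-I-H-E.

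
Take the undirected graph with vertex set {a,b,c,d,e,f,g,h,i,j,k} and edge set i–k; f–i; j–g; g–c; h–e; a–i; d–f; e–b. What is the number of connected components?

3

Component: {b, e, h}
Component: {c, g, j}
Component: {a, d, f, i, k}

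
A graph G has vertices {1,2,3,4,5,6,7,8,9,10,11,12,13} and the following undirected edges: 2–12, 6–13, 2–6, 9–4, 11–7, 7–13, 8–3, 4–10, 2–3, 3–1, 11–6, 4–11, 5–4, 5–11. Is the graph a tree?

The graph has 13 vertices and 14 edges.
Connected but with 14 > 12 edges, so it has a cycle and is not a tree.

No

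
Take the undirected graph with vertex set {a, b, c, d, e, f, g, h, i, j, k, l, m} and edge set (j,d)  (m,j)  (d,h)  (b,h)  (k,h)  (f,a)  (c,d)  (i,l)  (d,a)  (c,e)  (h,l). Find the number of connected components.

Component: {g}
Component: {a, b, c, d, e, f, h, i, j, k, l, m}

2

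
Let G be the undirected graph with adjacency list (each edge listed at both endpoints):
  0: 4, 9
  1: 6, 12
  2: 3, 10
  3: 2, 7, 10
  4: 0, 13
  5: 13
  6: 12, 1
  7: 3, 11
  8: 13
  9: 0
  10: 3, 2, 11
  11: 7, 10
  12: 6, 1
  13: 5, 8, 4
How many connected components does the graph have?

Component: {1, 6, 12}
Component: {2, 3, 7, 10, 11}
Component: {0, 4, 5, 8, 9, 13}

3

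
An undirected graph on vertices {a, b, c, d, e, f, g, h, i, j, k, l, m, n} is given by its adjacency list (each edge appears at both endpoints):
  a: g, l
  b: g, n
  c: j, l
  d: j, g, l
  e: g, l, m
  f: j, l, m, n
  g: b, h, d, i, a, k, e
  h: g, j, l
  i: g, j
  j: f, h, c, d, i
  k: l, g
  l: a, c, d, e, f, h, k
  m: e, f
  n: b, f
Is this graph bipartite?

Color {g, j, l, m, n} black and {a, b, c, d, e, f, h, i, k} white. No edge joins two same-colored vertices, so the graph is bipartite.

Yes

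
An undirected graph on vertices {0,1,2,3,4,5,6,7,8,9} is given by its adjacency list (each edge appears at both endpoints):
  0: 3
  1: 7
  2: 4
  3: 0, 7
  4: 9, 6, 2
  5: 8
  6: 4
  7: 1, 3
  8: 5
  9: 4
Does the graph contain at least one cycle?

No

|V| = 10, |E| = 7, number of components = 3.
Since 7 = 10 - 3, the graph is a forest and contains no cycle.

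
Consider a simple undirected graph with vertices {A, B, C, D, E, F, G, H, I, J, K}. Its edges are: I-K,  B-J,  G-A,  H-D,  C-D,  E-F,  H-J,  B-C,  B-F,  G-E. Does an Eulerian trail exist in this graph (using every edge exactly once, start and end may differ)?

Degrees: A:1, B:3, C:2, D:2, E:2, F:2, G:2, H:2, I:1, J:2, K:1
Odd-degree vertices: A, B, I, K (4 total).
An Eulerian trail requires 0 or 2 odd-degree vertices; here there are 4.

No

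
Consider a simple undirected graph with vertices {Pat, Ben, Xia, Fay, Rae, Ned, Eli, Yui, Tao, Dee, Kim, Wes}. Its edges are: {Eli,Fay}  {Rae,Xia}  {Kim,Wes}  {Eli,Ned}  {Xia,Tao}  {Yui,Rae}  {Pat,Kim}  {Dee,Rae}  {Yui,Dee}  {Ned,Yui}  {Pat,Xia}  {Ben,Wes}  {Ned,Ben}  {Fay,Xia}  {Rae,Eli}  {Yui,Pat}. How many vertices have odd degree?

4

Degrees: Pat:3, Ben:2, Xia:4, Fay:2, Rae:4, Ned:3, Eli:3, Yui:4, Tao:1, Dee:2, Kim:2, Wes:2
Odd-degree vertices: Pat, Ned, Eli, Tao.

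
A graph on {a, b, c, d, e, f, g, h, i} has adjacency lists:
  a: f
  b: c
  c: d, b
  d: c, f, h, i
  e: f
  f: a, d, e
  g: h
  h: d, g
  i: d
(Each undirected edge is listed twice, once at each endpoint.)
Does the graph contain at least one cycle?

|V| = 9, |E| = 8, number of components = 1.
A forest on 9 vertices with 1 component has exactly 8 edges, which matches — so no cycle.

No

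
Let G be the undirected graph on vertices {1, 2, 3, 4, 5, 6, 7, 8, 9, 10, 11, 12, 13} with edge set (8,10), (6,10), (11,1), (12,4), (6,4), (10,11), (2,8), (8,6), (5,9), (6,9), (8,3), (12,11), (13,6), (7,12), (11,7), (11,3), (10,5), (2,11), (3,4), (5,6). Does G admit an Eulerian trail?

Degrees: 1:1, 2:2, 3:3, 4:3, 5:3, 6:6, 7:2, 8:4, 9:2, 10:4, 11:6, 12:3, 13:1
Odd-degree vertices: 1, 3, 4, 5, 12, 13 (6 total).
An Eulerian trail requires 0 or 2 odd-degree vertices; here there are 6.

No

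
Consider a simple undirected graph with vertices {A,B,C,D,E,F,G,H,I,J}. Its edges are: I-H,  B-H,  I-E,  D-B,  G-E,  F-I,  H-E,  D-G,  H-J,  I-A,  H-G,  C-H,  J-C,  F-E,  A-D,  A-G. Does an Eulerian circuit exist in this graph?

No

Degrees: A:3, B:2, C:2, D:3, E:4, F:2, G:4, H:6, I:4, J:2
Vertices with odd degree: A, D. An Eulerian circuit requires all degrees even.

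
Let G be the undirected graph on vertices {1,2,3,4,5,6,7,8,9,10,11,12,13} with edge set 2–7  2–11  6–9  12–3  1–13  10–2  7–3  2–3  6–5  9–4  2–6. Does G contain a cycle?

The graph has 13 vertices, 11 edges, and 3 connected components.
One cycle is 2-7-3-2.

Yes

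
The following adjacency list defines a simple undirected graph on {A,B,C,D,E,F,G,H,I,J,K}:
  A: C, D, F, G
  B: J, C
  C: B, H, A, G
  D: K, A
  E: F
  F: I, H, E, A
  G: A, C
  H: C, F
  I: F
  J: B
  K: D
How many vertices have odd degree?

Degrees: A:4, B:2, C:4, D:2, E:1, F:4, G:2, H:2, I:1, J:1, K:1
Odd-degree vertices: E, I, J, K.

4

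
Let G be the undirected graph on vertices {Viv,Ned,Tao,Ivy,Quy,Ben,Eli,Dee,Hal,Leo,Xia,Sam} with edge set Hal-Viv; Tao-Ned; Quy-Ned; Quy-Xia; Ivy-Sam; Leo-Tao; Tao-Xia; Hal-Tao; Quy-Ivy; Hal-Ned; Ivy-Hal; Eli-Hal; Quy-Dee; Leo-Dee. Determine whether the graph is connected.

Component: {Ben}
Component: {Viv, Ned, Tao, Ivy, Quy, Eli, Dee, Hal, Leo, Xia, Sam}
No edge joins these 2 groups, so the graph is disconnected.

No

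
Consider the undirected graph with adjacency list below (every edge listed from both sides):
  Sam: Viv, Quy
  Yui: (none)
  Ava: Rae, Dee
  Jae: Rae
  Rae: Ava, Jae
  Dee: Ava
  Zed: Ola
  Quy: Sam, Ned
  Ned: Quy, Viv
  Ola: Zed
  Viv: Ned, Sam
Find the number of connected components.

Component: {Yui}
Component: {Zed, Ola}
Component: {Sam, Quy, Ned, Viv}
Component: {Ava, Jae, Rae, Dee}

4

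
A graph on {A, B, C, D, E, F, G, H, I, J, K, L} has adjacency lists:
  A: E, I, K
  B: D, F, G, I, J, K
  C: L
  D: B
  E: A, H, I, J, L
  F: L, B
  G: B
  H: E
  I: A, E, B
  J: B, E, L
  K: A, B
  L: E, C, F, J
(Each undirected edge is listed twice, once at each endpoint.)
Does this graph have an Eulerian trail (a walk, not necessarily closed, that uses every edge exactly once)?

Degrees: A:3, B:6, C:1, D:1, E:5, F:2, G:1, H:1, I:3, J:3, K:2, L:4
Odd-degree vertices: A, C, D, E, G, H, I, J (8 total).
With 8 odd-degree vertices (more than two), no single trail can use every edge.

No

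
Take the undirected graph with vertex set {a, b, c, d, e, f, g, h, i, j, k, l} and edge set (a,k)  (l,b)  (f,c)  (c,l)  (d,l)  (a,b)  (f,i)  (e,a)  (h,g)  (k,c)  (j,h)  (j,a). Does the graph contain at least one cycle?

The graph has 12 vertices, 12 edges, and 1 connected component.
Since 12 > 12 - 1, a cycle must exist; for instance a-k-c-l-b-a.

Yes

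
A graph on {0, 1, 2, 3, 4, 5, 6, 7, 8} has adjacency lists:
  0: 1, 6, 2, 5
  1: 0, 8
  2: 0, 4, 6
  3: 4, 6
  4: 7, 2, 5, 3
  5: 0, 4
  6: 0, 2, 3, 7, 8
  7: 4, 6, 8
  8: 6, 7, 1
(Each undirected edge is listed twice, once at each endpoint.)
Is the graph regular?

No

Degrees: 0:4, 1:2, 2:3, 3:2, 4:4, 5:2, 6:5, 7:3, 8:3
Vertex 1 has degree 2 while 6 has degree 5, so the graph is not regular.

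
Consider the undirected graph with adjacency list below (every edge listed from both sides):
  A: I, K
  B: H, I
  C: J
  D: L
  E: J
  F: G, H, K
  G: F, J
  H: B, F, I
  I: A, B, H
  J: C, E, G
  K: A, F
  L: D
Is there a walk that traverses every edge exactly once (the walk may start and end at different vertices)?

No

Degrees: A:2, B:2, C:1, D:1, E:1, F:3, G:2, H:3, I:3, J:3, K:2, L:1
Odd-degree vertices: C, D, E, F, H, I, J, L (8 total).
With 8 odd-degree vertices (more than two), no single trail can use every edge.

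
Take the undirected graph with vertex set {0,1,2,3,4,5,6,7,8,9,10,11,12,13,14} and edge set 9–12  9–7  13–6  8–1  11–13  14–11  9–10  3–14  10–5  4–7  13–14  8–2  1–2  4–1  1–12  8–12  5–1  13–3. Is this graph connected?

Component: {0}
Component: {3, 6, 11, 13, 14}
Component: {1, 2, 4, 5, 7, 8, 9, 10, 12}
No edge joins these 3 groups, so the graph is disconnected.

No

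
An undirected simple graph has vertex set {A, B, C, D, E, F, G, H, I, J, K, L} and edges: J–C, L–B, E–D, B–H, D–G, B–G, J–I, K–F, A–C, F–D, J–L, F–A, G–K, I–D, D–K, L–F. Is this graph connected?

Yes

Starting from A and exploring outward reaches every vertex (A, F, C, L, D, K, J, B, I, G, E, H); the graph is connected.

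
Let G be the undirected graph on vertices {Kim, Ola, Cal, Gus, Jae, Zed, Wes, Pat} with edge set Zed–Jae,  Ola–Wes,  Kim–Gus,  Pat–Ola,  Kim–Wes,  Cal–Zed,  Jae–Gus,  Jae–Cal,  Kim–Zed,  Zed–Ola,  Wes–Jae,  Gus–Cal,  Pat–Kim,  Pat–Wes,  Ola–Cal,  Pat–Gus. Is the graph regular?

Yes

Degrees: Kim:4, Ola:4, Cal:4, Gus:4, Jae:4, Zed:4, Wes:4, Pat:4
All degrees equal 4; the graph is regular.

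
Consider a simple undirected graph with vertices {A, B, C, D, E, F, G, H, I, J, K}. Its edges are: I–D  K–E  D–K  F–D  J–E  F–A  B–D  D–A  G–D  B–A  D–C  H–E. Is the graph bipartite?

F-A-D-F is an odd cycle (length 3), and a bipartite graph can contain only even cycles.

No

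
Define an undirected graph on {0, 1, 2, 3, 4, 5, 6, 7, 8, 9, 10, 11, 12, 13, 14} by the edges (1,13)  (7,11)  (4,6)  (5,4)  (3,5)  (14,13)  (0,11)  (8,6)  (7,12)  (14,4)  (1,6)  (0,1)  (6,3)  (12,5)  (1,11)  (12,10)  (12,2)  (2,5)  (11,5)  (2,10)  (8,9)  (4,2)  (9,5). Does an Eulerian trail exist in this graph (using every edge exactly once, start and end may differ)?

Degrees: 0:2, 1:4, 2:4, 3:2, 4:4, 5:6, 6:4, 7:2, 8:2, 9:2, 10:2, 11:4, 12:4, 13:2, 14:2
Odd-degree vertices: none (0 total).
With 0 odd-degree vertices and all edges in one connected piece, an Eulerian trail exists.

Yes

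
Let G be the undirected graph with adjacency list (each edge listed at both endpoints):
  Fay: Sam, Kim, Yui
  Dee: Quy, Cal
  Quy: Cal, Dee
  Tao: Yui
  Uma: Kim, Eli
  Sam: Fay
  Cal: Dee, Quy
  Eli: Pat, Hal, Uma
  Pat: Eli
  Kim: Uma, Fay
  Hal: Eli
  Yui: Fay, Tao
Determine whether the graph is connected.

Component: {Dee, Quy, Cal}
Component: {Fay, Tao, Uma, Sam, Eli, Pat, Kim, Hal, Yui}
There are 2 separate components, so the graph is not connected.

No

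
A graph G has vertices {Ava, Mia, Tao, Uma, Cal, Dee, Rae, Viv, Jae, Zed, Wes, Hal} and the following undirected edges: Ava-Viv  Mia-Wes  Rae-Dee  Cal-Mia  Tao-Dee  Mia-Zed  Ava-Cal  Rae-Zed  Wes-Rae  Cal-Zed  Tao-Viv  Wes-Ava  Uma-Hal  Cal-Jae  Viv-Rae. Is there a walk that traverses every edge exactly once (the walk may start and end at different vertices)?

Degrees: Ava:3, Mia:3, Tao:2, Uma:1, Cal:4, Dee:2, Rae:4, Viv:3, Jae:1, Zed:3, Wes:3, Hal:1
Odd-degree vertices: Ava, Mia, Uma, Viv, Jae, Zed, Wes, Hal (8 total).
With 8 odd-degree vertices (more than two), no single trail can use every edge.

No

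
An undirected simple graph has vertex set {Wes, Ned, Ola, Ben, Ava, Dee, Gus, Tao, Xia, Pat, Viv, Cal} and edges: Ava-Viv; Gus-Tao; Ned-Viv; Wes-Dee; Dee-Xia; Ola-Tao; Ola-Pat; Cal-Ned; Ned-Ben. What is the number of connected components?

3

Component: {Wes, Dee, Xia}
Component: {Ola, Gus, Tao, Pat}
Component: {Ned, Ben, Ava, Viv, Cal}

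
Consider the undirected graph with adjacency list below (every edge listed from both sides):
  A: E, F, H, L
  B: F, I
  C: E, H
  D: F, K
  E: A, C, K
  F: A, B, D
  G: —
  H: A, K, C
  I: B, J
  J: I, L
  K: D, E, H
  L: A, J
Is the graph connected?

Component: {G}
Component: {A, B, C, D, E, F, H, I, J, K, L}
No edge joins these 2 groups, so the graph is disconnected.

No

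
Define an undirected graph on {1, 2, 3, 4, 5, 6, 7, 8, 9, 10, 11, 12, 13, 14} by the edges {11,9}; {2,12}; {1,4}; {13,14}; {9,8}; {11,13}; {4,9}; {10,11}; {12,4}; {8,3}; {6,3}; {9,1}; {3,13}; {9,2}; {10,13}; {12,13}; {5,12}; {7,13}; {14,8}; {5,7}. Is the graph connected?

Yes

A breadth-first search from 1 visits 1, 9, 4, 2, 8, 11, 12, 14, 3, 13, 10, 5, 6, 7 — all 14 vertices — so the graph is connected.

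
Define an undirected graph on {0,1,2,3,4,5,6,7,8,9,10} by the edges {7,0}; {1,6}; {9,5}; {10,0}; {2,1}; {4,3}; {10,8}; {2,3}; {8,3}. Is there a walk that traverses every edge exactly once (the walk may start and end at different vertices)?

No

Degrees: 0:2, 1:2, 2:2, 3:3, 4:1, 5:1, 6:1, 7:1, 8:2, 9:1, 10:2
Odd-degree vertices: 3, 4, 5, 6, 7, 9 (6 total).
With 6 odd-degree vertices (more than two), no single trail can use every edge.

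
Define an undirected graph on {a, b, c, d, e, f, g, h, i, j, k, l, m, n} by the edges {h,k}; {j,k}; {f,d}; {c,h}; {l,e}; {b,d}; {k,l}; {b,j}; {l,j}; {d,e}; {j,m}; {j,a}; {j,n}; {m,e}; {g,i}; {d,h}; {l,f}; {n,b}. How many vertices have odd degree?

8

Degrees: a:1, b:3, c:1, d:4, e:3, f:2, g:1, h:3, i:1, j:6, k:3, l:4, m:2, n:2
Odd-degree vertices: a, b, c, e, g, h, i, k.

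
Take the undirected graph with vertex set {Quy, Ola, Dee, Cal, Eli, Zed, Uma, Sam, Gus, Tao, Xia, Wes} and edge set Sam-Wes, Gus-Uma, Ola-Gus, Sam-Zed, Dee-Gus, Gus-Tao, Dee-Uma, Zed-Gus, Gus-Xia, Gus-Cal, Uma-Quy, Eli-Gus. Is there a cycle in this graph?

Yes

The graph has 12 vertices, 12 edges, and 1 connected component.
Since 12 > 12 - 1, a cycle must exist; for instance Uma-Gus-Dee-Uma.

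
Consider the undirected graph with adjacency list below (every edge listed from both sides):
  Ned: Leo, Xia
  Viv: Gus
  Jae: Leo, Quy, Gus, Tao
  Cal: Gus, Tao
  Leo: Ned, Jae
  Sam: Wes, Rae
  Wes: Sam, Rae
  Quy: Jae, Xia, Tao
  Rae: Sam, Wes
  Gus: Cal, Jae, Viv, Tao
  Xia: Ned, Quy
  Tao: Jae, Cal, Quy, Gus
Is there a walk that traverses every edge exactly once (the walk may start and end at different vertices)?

Degrees: Ned:2, Viv:1, Jae:4, Cal:2, Leo:2, Sam:2, Wes:2, Quy:3, Rae:2, Gus:4, Xia:2, Tao:4
Odd-degree vertices: Viv, Quy (2 total).
The edges lie in more than one component, so no single trail can cover them all.

No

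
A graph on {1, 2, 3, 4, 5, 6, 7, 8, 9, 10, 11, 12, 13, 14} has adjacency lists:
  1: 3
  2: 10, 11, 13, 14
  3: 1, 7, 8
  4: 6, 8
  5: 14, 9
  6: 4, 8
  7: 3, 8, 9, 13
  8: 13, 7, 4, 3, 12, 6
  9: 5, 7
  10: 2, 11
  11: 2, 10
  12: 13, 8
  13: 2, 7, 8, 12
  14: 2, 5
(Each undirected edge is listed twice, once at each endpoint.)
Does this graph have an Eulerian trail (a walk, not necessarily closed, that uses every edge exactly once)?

Yes

Degrees: 1:1, 2:4, 3:3, 4:2, 5:2, 6:2, 7:4, 8:6, 9:2, 10:2, 11:2, 12:2, 13:4, 14:2
Odd-degree vertices: 1, 3 (2 total).
The non-isolated vertices are connected and exactly 2 have odd degree, so an Eulerian trail exists (from 1 to 3).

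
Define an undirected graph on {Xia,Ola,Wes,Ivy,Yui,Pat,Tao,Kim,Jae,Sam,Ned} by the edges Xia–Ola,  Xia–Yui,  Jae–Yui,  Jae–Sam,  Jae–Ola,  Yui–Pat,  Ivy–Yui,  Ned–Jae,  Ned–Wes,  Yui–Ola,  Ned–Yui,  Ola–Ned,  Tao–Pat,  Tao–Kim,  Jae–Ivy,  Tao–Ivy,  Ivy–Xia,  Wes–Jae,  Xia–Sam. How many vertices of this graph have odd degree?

Degrees: Xia:4, Ola:4, Wes:2, Ivy:4, Yui:6, Pat:2, Tao:3, Kim:1, Jae:6, Sam:2, Ned:4
Odd-degree vertices: Tao, Kim.

2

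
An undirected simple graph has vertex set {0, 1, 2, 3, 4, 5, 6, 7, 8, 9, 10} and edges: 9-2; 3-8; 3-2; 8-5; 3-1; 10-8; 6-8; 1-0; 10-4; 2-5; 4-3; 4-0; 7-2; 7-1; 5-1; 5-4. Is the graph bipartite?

Color {1, 2, 4, 8} black and {0, 3, 5, 6, 7, 9, 10} white. No edge joins two same-colored vertices, so the graph is bipartite.

Yes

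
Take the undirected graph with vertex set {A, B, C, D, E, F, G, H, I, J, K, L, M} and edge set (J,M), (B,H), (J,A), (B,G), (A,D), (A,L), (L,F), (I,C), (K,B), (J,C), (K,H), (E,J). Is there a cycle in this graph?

Yes

The graph has 13 vertices, 12 edges, and 2 connected components.
Since 12 > 13 - 2, a cycle must exist; for instance B-H-K-B.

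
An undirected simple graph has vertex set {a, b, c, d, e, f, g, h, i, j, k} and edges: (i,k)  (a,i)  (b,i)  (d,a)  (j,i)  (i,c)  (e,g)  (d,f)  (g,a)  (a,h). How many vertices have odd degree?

8

Degrees: a:4, b:1, c:1, d:2, e:1, f:1, g:2, h:1, i:5, j:1, k:1
Odd-degree vertices: b, c, e, f, h, i, j, k.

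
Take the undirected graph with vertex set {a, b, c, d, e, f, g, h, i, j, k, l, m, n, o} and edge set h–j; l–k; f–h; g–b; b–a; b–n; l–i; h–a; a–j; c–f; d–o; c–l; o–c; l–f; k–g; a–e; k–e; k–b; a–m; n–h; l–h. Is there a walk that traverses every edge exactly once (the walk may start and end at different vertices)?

No

Degrees: a:5, b:4, c:3, d:1, e:2, f:3, g:2, h:5, i:1, j:2, k:4, l:5, m:1, n:2, o:2
Odd-degree vertices: a, c, d, f, h, i, l, m (8 total).
An Eulerian trail requires 0 or 2 odd-degree vertices; here there are 8.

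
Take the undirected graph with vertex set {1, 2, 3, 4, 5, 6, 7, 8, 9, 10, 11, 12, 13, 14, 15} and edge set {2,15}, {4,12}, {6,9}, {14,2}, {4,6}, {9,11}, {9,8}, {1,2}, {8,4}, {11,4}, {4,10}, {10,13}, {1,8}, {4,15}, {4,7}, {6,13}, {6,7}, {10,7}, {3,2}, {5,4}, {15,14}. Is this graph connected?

Yes

Starting from 1 and exploring outward reaches every vertex (1, 2, 8, 14, 3, 15, 4, 9, 12, 11, 6, 5, 10, 7, 13); the graph is connected.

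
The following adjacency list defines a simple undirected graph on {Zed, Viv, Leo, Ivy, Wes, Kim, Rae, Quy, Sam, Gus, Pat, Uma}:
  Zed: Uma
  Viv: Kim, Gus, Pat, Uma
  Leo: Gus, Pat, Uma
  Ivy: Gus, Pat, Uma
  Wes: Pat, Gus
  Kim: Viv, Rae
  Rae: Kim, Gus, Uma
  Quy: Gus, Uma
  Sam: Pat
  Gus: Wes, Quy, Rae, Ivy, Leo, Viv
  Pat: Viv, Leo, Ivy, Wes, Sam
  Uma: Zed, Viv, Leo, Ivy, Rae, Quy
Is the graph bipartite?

A valid 2-coloring puts {Kim, Gus, Pat, Uma} on one side and {Zed, Viv, Leo, Ivy, Wes, Rae, Quy, Sam} on the other; every edge crosses between the two sides.

Yes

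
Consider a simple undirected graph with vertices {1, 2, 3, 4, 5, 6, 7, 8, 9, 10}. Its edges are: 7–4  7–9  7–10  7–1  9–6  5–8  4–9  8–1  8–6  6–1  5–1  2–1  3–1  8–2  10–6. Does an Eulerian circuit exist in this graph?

No

Degrees: 1:6, 2:2, 3:1, 4:2, 5:2, 6:4, 7:4, 8:4, 9:3, 10:2
Vertices with odd degree: 3, 9. An Eulerian circuit requires all degrees even.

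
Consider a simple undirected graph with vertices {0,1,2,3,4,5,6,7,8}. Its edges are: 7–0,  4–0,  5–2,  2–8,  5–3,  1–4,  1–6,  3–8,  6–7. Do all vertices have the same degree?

Yes

Degrees: 0:2, 1:2, 2:2, 3:2, 4:2, 5:2, 6:2, 7:2, 8:2
All degrees equal 2; the graph is regular.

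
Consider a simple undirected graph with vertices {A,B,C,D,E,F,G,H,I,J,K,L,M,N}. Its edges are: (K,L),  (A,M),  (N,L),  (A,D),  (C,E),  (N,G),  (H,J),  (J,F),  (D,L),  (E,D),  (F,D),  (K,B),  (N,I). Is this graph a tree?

The graph has 14 vertices and 13 edges.
Connected and |E| = |V| - 1, which characterizes a tree.

Yes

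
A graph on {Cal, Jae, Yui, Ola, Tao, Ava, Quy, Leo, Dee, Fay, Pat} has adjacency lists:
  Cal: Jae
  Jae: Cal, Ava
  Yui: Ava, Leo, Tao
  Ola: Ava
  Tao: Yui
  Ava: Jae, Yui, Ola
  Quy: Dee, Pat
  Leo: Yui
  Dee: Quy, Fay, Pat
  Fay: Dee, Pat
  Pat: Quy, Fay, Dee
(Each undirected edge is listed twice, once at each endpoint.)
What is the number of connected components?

Component: {Quy, Dee, Fay, Pat}
Component: {Cal, Jae, Yui, Ola, Tao, Ava, Leo}

2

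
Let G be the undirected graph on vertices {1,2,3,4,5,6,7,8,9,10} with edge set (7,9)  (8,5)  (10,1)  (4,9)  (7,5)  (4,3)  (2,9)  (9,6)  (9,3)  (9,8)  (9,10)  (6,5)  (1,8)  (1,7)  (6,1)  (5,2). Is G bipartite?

No

4-3-9-4 is an odd cycle (length 3), and a bipartite graph can contain only even cycles.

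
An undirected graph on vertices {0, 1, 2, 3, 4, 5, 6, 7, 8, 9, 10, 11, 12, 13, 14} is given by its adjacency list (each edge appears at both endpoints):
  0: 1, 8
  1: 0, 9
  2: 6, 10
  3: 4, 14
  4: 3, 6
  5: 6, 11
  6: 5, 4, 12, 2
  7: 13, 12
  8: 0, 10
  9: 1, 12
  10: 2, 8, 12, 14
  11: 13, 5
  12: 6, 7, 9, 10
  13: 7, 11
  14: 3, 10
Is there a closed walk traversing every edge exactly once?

Yes

Degrees: 0:2, 1:2, 2:2, 3:2, 4:2, 5:2, 6:4, 7:2, 8:2, 9:2, 10:4, 11:2, 12:4, 13:2, 14:2
Every vertex has even degree and the edges form a single connected piece, so an Eulerian circuit exists.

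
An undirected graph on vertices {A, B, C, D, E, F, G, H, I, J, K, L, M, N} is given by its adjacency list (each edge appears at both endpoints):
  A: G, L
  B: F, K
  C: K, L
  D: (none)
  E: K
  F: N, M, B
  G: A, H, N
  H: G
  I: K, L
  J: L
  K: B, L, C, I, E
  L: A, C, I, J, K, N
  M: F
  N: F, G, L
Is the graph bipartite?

The cycle C-K-L-C has length 3, which is odd, so the graph is not bipartite.

No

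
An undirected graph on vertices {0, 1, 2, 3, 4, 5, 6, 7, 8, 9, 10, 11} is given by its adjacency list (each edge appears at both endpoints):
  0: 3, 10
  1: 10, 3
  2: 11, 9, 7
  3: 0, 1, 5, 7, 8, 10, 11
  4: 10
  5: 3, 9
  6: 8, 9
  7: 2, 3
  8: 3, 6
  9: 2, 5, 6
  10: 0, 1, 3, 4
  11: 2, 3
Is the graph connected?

Yes

Starting from 0 and exploring outward reaches every vertex (0, 3, 10, 5, 1, 7, 11, 8, 4, 9, 2, 6); the graph is connected.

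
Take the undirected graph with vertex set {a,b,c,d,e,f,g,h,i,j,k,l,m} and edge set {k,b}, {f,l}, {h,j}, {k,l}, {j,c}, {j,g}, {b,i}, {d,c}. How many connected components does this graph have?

5

Component: {a}
Component: {e}
Component: {m}
Component: {b, f, i, k, l}
Component: {c, d, g, h, j}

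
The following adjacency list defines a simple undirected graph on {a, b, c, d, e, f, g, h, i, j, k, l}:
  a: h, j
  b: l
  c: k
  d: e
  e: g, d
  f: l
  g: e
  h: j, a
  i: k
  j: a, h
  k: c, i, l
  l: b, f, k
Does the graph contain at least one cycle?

Yes

|V| = 12, |E| = 10, number of components = 3.
Since 10 > 12 - 3, a cycle must exist; for instance a-h-j-a.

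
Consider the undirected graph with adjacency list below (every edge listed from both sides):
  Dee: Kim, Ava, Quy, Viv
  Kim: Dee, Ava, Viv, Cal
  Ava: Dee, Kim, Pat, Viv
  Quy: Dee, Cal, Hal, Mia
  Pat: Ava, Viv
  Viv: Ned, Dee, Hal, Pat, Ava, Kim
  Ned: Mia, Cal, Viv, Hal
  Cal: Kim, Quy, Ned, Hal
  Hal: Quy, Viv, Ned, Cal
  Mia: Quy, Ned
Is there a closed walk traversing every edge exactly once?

Degrees: Dee:4, Kim:4, Ava:4, Quy:4, Pat:2, Viv:6, Ned:4, Cal:4, Hal:4, Mia:2
Every vertex has even degree and the edges form a single connected piece, so an Eulerian circuit exists.

Yes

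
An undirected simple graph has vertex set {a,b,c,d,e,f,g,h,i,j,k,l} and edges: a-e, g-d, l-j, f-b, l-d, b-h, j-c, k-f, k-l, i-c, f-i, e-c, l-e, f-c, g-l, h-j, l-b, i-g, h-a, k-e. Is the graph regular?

No

Degrees: a:2, b:3, c:4, d:2, e:4, f:4, g:3, h:3, i:3, j:3, k:3, l:6
Vertex a has degree 2 while l has degree 6, so the graph is not regular.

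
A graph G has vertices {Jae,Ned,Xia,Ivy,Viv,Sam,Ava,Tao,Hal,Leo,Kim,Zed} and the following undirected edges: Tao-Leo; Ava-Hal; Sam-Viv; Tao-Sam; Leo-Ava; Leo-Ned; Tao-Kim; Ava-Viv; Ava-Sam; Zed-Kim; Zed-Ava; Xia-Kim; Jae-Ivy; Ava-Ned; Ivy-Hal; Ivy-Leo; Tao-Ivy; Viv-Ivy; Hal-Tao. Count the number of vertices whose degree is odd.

8

Degrees: Jae:1, Ned:2, Xia:1, Ivy:5, Viv:3, Sam:3, Ava:6, Tao:5, Hal:3, Leo:4, Kim:3, Zed:2
Odd-degree vertices: Jae, Xia, Ivy, Viv, Sam, Tao, Hal, Kim.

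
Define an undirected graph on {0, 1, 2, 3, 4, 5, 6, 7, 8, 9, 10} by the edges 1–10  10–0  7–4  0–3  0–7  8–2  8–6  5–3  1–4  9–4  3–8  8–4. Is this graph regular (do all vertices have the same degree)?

No

Degrees: 0:3, 1:2, 2:1, 3:3, 4:4, 5:1, 6:1, 7:2, 8:4, 9:1, 10:2
Degrees are not all equal (e.g. deg(2)=1 but deg(4)=4); not regular.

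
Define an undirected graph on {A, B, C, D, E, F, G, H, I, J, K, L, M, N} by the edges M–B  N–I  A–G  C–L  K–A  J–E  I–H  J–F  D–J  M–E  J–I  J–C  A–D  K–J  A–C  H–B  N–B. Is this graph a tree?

No

The graph has 14 vertices and 17 edges.
A tree on 14 vertices has exactly 13 edges; this graph has 17, so it contains a cycle and is not a tree.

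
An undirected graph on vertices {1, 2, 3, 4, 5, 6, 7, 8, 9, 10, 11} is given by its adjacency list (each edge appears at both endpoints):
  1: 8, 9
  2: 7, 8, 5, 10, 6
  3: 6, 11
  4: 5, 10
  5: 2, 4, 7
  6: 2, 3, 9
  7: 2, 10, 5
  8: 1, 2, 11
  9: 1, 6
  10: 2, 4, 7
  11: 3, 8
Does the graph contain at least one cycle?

|V| = 11, |E| = 15, number of components = 1.
One cycle is 2-10-4-5-2.

Yes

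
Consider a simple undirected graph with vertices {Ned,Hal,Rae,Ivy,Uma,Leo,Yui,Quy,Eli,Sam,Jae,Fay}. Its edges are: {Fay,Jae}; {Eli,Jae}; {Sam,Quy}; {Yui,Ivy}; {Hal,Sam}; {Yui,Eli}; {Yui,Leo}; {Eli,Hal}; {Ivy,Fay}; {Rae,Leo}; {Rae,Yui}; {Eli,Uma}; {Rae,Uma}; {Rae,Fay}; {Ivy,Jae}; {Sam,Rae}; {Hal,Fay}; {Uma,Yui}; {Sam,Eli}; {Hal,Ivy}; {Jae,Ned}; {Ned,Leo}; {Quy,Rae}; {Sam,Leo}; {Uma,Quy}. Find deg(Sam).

5

Neighbors of Sam: Hal, Rae, Leo, Quy, Eli.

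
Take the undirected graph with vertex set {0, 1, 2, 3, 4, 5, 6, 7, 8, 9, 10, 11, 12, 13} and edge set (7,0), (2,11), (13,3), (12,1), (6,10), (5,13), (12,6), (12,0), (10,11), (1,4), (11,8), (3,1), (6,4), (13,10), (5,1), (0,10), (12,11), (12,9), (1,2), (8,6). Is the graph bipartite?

Yes

A valid 2-coloring puts {2, 3, 4, 5, 7, 8, 10, 12} on one side and {0, 1, 6, 9, 11, 13} on the other; every edge crosses between the two sides.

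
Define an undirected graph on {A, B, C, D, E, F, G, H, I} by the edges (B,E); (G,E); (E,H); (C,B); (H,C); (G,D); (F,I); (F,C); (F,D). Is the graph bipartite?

Yes

A valid 2-coloring puts {A, C, D, E, I} on one side and {B, F, G, H} on the other; every edge crosses between the two sides.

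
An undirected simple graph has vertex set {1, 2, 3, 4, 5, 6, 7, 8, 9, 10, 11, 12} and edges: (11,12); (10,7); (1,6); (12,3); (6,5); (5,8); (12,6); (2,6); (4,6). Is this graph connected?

No

Component: {9}
Component: {7, 10}
Component: {1, 2, 3, 4, 5, 6, 8, 11, 12}
No edge joins these 3 groups, so the graph is disconnected.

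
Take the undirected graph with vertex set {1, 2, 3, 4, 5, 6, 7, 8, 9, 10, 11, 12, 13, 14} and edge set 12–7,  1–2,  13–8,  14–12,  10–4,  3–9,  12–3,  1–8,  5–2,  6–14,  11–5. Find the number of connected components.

3

Component: {4, 10}
Component: {1, 2, 5, 8, 11, 13}
Component: {3, 6, 7, 9, 12, 14}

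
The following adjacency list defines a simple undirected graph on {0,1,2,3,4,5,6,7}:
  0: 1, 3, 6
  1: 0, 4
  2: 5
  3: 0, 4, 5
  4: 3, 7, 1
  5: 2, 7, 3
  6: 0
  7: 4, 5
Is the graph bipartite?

Yes

Color {1, 2, 3, 6, 7} black and {0, 4, 5} white. No edge joins two same-colored vertices, so the graph is bipartite.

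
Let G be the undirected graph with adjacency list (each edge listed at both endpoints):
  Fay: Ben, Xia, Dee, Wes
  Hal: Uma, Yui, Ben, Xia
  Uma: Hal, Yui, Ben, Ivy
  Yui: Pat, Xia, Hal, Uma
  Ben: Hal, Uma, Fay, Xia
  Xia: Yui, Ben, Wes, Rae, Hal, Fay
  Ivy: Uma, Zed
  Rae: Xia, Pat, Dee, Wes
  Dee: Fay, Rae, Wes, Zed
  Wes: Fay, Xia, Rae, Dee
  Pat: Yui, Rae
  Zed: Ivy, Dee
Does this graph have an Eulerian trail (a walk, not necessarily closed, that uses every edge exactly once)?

Degrees: Fay:4, Hal:4, Uma:4, Yui:4, Ben:4, Xia:6, Ivy:2, Rae:4, Dee:4, Wes:4, Pat:2, Zed:2
Odd-degree vertices: none (0 total).
With 0 odd-degree vertices and all edges in one connected piece, an Eulerian trail exists.

Yes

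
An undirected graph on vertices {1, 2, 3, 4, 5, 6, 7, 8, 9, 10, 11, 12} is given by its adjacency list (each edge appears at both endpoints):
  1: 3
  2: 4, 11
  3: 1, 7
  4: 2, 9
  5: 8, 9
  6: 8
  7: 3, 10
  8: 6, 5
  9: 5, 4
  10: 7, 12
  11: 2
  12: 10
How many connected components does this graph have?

Component: {1, 3, 7, 10, 12}
Component: {2, 4, 5, 6, 8, 9, 11}

2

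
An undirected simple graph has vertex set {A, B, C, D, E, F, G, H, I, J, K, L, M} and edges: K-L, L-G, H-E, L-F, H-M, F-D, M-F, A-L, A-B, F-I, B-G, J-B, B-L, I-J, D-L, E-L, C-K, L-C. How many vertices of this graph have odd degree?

0

Degrees: A:2, B:4, C:2, D:2, E:2, F:4, G:2, H:2, I:2, J:2, K:2, L:8, M:2
Odd-degree vertices: none.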